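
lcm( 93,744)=744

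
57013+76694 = 133707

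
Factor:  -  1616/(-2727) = 2^4*3^( - 3 ) = 16/27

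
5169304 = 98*52748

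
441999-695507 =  - 253508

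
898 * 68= 61064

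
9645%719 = 298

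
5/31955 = 1/6391 = 0.00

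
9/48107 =9/48107 = 0.00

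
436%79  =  41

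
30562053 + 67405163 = 97967216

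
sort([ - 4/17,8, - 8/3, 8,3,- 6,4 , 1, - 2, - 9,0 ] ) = [-9, - 6 , - 8/3,- 2, - 4/17,  0, 1, 3, 4, 8, 8]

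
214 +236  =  450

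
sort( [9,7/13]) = [ 7/13, 9] 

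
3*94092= 282276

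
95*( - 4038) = - 383610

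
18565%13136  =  5429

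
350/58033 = 350/58033 = 0.01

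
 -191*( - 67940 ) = 12976540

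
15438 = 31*498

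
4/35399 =4/35399 = 0.00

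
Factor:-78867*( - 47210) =2^1*3^3*5^1  *  23^1*127^1*4721^1 = 3723311070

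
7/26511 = 7/26511 = 0.00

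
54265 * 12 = 651180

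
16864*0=0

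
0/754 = 0 = 0.00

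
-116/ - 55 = 2 + 6/55 = 2.11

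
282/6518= 141/3259 = 0.04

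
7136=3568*2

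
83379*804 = 67036716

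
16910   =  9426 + 7484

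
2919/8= 364 + 7/8 = 364.88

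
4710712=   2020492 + 2690220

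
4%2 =0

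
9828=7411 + 2417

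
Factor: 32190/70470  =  37/81= 3^( - 4)*37^1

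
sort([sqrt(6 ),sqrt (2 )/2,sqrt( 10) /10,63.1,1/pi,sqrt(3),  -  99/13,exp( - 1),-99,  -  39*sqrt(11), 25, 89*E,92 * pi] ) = [-39*sqrt( 11 ), - 99,-99/13,sqrt( 10) /10,1/pi,  exp( - 1 ),sqrt(2)/2,sqrt(3 ), sqrt( 6),25, 63.1,89 *E,92*pi] 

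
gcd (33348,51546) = 6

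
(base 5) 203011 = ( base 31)6RS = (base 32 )6f7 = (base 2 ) 1100111100111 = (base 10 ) 6631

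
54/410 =27/205 = 0.13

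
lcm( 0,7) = 0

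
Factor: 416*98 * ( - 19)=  - 2^6*7^2*13^1*19^1 = - 774592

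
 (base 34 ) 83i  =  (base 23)HG7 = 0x2498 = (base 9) 13758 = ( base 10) 9368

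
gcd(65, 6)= 1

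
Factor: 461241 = 3^3*11^1*1553^1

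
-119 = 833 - 952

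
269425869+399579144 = 669005013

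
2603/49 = 53 + 6/49 = 53.12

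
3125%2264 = 861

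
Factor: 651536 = 2^4*43^1*947^1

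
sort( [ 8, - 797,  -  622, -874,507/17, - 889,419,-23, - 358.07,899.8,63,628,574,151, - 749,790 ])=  [-889, - 874, - 797,-749,  -  622, - 358.07, - 23,8,507/17, 63,151, 419, 574,628,790,899.8]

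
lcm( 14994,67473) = 134946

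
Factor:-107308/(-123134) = 2^1*11^(  -  1) * 29^(  -  1)*139^1 = 278/319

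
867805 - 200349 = 667456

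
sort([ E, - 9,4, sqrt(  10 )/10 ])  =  [- 9, sqrt(10 ) /10,E, 4]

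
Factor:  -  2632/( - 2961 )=8/9 = 2^3*3^( - 2 ) 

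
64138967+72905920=137044887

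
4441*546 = 2424786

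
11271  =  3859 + 7412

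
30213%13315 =3583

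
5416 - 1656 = 3760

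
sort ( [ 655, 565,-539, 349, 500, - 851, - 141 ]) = [ - 851, - 539, - 141,349 , 500, 565, 655]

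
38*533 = 20254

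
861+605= 1466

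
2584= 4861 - 2277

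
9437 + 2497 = 11934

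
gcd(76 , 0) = 76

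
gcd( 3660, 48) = 12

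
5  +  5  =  10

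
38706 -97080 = -58374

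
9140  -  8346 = 794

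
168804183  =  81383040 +87421143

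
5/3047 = 5/3047 =0.00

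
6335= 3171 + 3164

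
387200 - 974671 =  - 587471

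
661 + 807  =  1468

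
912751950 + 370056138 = 1282808088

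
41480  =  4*10370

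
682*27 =18414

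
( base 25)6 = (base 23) 6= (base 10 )6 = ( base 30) 6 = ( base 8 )6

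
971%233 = 39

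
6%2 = 0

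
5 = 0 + 5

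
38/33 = 38/33 = 1.15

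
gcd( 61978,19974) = 2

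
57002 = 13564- - 43438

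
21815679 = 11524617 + 10291062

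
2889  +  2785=5674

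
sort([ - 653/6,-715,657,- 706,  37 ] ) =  [-715, - 706, - 653/6, 37, 657 ] 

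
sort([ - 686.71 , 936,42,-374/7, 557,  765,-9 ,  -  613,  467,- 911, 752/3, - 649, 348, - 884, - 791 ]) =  [ - 911,  -  884, - 791, - 686.71, - 649,  -  613, - 374/7 , - 9 , 42, 752/3, 348, 467, 557,765,936 ] 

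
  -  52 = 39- 91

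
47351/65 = 47351/65  =  728.48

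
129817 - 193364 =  - 63547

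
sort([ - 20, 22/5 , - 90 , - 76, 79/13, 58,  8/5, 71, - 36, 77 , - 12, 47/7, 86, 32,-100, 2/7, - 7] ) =[ - 100,-90, - 76, - 36, - 20  , - 12, - 7,2/7, 8/5, 22/5, 79/13, 47/7, 32,58, 71,77,86]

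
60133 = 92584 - 32451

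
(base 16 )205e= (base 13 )3A05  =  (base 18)17a6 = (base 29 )9OL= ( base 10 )8286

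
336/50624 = 3/452 =0.01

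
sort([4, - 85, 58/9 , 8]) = [ - 85, 4, 58/9, 8]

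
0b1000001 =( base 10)65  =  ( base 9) 72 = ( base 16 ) 41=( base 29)27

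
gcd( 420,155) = 5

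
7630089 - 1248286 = 6381803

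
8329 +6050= 14379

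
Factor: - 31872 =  - 2^7 * 3^1*83^1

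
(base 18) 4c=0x54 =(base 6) 220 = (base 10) 84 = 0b1010100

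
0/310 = 0 = 0.00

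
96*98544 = 9460224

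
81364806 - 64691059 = 16673747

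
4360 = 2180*2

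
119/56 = 2 + 1/8 = 2.12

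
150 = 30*5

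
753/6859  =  753/6859 = 0.11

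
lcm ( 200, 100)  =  200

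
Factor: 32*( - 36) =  - 2^7*3^2=   -1152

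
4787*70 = 335090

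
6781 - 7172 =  - 391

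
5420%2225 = 970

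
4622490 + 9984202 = 14606692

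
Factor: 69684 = 2^2 * 3^1*5807^1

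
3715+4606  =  8321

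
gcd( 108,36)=36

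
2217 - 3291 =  - 1074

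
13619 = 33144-19525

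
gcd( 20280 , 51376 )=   1352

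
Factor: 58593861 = 3^5*241127^1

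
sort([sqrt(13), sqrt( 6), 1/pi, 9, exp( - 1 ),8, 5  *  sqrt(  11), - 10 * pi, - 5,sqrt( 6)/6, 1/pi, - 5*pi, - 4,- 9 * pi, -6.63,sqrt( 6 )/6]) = [ - 10 * pi, -9 * pi,  -  5 * pi,-6.63, -5, - 4,1/pi,1/pi , exp ( - 1),sqrt(  6 ) /6 , sqrt( 6 )/6 , sqrt( 6 ),sqrt( 13 ),8,9, 5 * sqrt(11)]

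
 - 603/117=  - 67/13 = - 5.15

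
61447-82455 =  - 21008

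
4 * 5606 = 22424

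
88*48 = 4224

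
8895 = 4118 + 4777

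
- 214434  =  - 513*418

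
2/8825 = 2/8825=0.00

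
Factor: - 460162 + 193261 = -266901 = - 3^1*43^1*2069^1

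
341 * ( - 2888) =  - 984808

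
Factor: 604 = 2^2*151^1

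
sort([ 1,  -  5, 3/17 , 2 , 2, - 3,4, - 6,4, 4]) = [  -  6, - 5,-3,3/17, 1,  2, 2,4,4,4]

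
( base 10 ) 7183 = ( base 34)679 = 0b1110000001111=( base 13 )3367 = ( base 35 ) 5u8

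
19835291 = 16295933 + 3539358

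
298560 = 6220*48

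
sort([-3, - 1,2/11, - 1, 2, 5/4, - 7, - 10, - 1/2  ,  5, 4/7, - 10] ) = [ - 10, - 10, - 7, - 3, - 1, - 1, -1/2, 2/11,  4/7,5/4,2,5 ]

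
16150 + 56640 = 72790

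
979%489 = 1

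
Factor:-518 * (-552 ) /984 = 11914/41=2^1*7^1* 23^1*37^1*41^( - 1 )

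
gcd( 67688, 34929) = 1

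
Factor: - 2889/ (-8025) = 9/25 = 3^2*5^( - 2)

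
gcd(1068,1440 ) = 12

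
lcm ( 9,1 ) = 9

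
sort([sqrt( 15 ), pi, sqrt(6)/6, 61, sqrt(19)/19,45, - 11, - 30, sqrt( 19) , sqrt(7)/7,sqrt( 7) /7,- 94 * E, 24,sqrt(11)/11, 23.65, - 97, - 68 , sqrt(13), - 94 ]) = [-94*E, - 97, - 94, - 68, - 30,  -  11, sqrt (19)/19, sqrt(11)/11,  sqrt(7 ) /7, sqrt( 7)/7, sqrt(6 ) /6, pi,sqrt(13), sqrt( 15), sqrt( 19 ), 23.65, 24,  45,61]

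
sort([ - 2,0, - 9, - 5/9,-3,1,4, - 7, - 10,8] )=[ - 10, - 9, - 7 , - 3,-2, - 5/9, 0,  1,4, 8 ] 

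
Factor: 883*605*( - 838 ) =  - 447672170 = - 2^1 * 5^1 * 11^2*419^1 * 883^1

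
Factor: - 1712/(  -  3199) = 2^4* 7^(  -  1 )*107^1*457^(-1) 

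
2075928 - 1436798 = 639130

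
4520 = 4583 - 63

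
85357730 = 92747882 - 7390152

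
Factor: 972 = 2^2*3^5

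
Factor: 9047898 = 2^1*3^2*409^1*1229^1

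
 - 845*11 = -9295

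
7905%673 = 502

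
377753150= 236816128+140937022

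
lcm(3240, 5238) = 314280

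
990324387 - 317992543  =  672331844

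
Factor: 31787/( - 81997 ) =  - 7^1*19^1*167^( - 1)*239^1*491^(-1 )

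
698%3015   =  698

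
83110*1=83110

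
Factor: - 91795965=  - 3^1*5^1*6119731^1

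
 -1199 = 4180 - 5379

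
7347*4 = 29388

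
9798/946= 10 + 169/473 = 10.36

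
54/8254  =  27/4127  =  0.01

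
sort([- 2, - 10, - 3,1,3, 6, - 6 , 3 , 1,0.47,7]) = [ - 10, - 6, - 3, - 2, 0.47,1,  1, 3, 3,6,7 ]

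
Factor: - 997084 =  - 2^2*11^1  *17^1*31^1*43^1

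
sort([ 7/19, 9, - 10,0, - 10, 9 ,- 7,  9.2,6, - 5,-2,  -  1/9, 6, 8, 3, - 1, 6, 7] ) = [-10, - 10,-7, - 5,  -  2, - 1, - 1/9, 0,7/19, 3,6,6 , 6, 7, 8, 9,9, 9.2]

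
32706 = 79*414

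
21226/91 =21226/91 = 233.25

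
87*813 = 70731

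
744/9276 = 62/773 = 0.08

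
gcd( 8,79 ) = 1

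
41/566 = 41/566 = 0.07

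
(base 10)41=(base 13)32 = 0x29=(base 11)38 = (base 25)1g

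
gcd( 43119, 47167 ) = 1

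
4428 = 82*54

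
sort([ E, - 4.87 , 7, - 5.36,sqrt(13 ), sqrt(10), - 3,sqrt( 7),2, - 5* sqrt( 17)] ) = [ - 5*sqrt( 17) , - 5.36 , - 4.87, - 3,2, sqrt(7), E, sqrt ( 10 ), sqrt( 13 ),7 ] 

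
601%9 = 7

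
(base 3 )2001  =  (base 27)21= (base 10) 55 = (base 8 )67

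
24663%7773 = 1344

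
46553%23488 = 23065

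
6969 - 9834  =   - 2865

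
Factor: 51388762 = 2^1*23^1*31^1*36037^1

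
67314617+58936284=126250901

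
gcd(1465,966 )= 1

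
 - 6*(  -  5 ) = 30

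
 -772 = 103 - 875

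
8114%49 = 29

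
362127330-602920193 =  -240792863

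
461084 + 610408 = 1071492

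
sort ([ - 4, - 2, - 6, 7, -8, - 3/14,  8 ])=[  -  8 ,-6 , - 4,-2, - 3/14,  7, 8]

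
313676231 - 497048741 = -183372510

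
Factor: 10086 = 2^1*  3^1*41^2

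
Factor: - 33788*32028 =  - 1082162064  =  - 2^4*3^1*17^1*157^1*8447^1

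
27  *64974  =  1754298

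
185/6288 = 185/6288  =  0.03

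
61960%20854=20252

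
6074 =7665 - 1591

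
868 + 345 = 1213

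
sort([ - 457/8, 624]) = [ - 457/8,624]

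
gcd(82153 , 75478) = 1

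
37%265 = 37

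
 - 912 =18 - 930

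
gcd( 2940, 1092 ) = 84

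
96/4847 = 96/4847= 0.02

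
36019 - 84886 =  - 48867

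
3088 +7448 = 10536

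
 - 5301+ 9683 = 4382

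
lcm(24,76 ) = 456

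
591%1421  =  591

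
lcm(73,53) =3869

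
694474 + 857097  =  1551571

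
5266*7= 36862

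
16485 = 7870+8615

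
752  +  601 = 1353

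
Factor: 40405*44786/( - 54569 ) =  - 2^1 * 5^1*7^2 * 197^( - 1)*277^(- 1 )  *  457^1*8081^1 = - 1809578330/54569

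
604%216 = 172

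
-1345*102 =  - 137190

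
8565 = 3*2855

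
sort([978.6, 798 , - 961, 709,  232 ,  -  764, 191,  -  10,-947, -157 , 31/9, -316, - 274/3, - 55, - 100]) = [-961, - 947, - 764, - 316, - 157,- 100, - 274/3, - 55,-10,31/9, 191, 232  ,  709, 798, 978.6]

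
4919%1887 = 1145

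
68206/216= 315  +  83/108 = 315.77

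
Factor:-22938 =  - 2^1*3^1*3823^1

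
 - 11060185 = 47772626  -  58832811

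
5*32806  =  164030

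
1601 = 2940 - 1339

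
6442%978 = 574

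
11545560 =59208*195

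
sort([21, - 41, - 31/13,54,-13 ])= [-41,-13, - 31/13, 21, 54]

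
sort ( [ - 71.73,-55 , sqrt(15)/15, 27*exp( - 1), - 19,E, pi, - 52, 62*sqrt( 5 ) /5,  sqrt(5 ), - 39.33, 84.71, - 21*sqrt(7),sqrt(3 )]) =[-71.73, - 21*sqrt(7), - 55, - 52, - 39.33, - 19, sqrt( 15)/15, sqrt( 3) , sqrt(5),E, pi , 27*exp( - 1), 62*sqrt(5) /5,84.71]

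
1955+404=2359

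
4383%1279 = 546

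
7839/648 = 12 + 7/72 = 12.10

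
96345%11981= 497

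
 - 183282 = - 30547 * 6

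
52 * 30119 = 1566188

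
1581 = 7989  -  6408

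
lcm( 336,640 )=13440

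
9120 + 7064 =16184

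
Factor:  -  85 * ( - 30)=2^1*3^1*5^2*17^1 = 2550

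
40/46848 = 5/5856 = 0.00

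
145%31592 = 145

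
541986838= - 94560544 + 636547382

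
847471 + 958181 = 1805652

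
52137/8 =6517 + 1/8 = 6517.12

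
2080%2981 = 2080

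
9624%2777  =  1293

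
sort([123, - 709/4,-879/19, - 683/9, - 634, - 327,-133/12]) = [-634,-327, - 709/4 , - 683/9, -879/19 , - 133/12,123]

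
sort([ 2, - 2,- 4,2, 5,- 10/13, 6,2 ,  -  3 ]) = [ - 4, - 3, - 2, - 10/13, 2, 2,2,5 , 6]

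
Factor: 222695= 5^1*11^1*4049^1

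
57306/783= 19102/261 = 73.19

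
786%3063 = 786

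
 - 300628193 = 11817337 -312445530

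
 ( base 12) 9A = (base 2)1110110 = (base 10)118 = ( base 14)86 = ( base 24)4M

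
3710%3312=398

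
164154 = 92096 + 72058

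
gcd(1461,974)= 487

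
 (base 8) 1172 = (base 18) 1H4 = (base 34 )IM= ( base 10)634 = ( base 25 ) 109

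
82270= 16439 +65831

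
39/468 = 1/12 = 0.08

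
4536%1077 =228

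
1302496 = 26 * 50096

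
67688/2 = 33844 = 33844.00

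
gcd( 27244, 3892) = 3892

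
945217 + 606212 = 1551429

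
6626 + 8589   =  15215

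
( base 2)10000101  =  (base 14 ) 97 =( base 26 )53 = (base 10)133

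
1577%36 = 29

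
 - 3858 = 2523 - 6381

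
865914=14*61851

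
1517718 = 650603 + 867115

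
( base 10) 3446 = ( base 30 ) 3oq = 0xD76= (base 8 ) 6566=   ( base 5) 102241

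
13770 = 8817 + 4953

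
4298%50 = 48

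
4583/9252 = 4583/9252= 0.50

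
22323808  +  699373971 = 721697779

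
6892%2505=1882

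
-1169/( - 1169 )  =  1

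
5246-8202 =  - 2956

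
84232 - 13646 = 70586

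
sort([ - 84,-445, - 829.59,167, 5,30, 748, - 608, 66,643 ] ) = [-829.59, - 608, - 445 , - 84,5,30, 66, 167, 643, 748 ] 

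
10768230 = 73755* 146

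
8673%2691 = 600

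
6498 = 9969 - 3471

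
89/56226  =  89/56226=0.00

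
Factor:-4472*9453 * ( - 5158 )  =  2^4*3^1*13^1*23^1*43^1*137^1*2579^1 =218048342928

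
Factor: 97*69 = 6693 = 3^1*23^1*97^1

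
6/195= 2/65 = 0.03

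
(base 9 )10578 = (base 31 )7A0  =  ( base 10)7037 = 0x1B7D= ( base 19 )1097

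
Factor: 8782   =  2^1*4391^1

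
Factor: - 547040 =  - 2^5*5^1*13^1*263^1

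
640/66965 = 128/13393 = 0.01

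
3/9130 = 3/9130 = 0.00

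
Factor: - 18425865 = - 3^1*5^1*1228391^1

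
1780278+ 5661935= 7442213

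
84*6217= 522228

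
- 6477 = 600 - 7077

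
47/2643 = 47/2643 = 0.02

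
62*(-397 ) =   -  24614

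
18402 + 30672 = 49074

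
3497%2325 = 1172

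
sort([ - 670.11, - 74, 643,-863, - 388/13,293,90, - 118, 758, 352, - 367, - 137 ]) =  [- 863, - 670.11, - 367,  -  137, - 118, - 74, - 388/13,90,  293, 352,643 , 758]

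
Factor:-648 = - 2^3*3^4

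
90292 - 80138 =10154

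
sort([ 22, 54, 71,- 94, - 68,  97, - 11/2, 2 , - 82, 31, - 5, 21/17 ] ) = [ - 94, - 82, - 68, - 11/2, - 5, 21/17, 2, 22,31, 54 , 71,97]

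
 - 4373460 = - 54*80990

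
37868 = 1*37868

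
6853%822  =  277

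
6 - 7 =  - 1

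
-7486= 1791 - 9277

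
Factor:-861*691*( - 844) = 2^2*3^1*7^1*41^1*211^1 * 691^1 = 502138644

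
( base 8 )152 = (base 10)106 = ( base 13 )82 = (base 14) 78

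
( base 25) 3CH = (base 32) 24g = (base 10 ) 2192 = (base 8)4220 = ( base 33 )20E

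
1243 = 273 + 970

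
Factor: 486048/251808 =83/43=43^(  -  1)*83^1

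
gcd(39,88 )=1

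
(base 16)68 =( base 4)1220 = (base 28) 3k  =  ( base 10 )104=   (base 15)6e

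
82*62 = 5084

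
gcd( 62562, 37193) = 1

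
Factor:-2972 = -2^2*743^1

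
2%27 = 2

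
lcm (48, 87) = 1392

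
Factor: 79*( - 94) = -7426 = - 2^1*47^1 * 79^1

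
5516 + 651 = 6167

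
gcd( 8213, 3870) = 43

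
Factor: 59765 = 5^1*11953^1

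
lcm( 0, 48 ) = 0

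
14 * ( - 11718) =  - 164052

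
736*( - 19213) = - 14140768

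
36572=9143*4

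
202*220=44440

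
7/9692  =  7/9692 = 0.00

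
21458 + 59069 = 80527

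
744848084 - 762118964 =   -  17270880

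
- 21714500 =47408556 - 69123056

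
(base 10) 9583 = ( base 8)22557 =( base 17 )1G2C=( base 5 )301313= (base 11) 7222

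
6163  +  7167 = 13330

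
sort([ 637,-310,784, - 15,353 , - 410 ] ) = [ - 410, - 310,  -  15, 353 , 637, 784 ]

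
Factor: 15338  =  2^1*7669^1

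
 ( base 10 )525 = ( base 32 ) gd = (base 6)2233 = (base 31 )gt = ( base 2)1000001101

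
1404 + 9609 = 11013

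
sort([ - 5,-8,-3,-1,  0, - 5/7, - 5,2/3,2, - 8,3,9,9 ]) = [  -  8, - 8, - 5, - 5,  -  3,- 1, - 5/7,0, 2/3, 2, 3,9,9 ]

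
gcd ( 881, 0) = 881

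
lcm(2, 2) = 2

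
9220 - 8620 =600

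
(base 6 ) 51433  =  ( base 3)100102010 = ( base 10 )6861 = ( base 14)2701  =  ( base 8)15315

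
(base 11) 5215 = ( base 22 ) e65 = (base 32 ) 6o1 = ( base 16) 1b01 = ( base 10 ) 6913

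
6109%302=69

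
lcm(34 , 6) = 102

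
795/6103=795/6103 = 0.13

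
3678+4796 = 8474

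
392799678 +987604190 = 1380403868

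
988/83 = 988/83 = 11.90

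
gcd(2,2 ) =2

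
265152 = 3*88384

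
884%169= 39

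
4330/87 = 4330/87 = 49.77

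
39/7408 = 39/7408 = 0.01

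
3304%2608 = 696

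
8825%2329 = 1838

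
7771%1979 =1834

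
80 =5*16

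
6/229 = 6/229 =0.03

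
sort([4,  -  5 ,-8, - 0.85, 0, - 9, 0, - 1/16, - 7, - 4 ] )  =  [ - 9, - 8 , - 7, -5, - 4, - 0.85, - 1/16, 0, 0, 4] 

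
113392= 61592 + 51800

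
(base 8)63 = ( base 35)1G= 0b110011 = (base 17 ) 30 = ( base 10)51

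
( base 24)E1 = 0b101010001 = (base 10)337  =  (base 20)GH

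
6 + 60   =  66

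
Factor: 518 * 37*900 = 17249400 =2^3*3^2 * 5^2*7^1*37^2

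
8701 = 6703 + 1998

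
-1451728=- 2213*656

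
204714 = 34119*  6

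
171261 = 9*19029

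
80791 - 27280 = 53511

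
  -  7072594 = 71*( - 99614)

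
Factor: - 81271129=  -37^1*787^1 * 2791^1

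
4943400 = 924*5350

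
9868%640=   268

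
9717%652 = 589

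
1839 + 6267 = 8106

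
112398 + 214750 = 327148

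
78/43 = 1 + 35/43 =1.81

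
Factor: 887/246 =2^( - 1 ) * 3^(  -  1 )*41^( - 1 )*887^1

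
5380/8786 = 2690/4393 = 0.61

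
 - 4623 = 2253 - 6876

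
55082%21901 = 11280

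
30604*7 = 214228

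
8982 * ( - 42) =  - 377244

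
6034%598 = 54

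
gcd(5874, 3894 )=66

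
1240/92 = 310/23  =  13.48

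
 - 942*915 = -861930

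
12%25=12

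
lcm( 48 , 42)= 336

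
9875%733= 346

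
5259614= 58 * 90683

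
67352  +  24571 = 91923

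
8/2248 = 1/281 = 0.00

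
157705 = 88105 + 69600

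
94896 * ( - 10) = - 948960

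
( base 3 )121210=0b111000101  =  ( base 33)do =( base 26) hb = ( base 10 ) 453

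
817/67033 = 817/67033 = 0.01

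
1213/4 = 1213/4 = 303.25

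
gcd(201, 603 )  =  201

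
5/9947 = 5/9947 = 0.00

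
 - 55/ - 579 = 55/579 = 0.09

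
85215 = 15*5681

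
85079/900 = 85079/900 = 94.53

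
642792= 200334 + 442458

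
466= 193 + 273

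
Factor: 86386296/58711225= 2^3*3^1 * 5^ ( - 2)* 29^ ( - 1 )*47^ ( - 1)*1723^( - 1)*3599429^1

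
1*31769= 31769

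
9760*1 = 9760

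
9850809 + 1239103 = 11089912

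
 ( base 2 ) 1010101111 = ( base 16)2af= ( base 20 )1E7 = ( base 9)843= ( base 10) 687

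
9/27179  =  9/27179 = 0.00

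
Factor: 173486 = 2^1 *86743^1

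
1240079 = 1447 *857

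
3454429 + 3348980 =6803409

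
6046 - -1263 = 7309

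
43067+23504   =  66571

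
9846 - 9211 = 635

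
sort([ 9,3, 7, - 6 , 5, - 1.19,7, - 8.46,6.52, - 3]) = [ - 8.46, - 6,-3  , - 1.19,3, 5,6.52,7,7,9 ] 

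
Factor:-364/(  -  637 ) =4/7 = 2^2*7^(- 1) 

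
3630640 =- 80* ( - 45383 )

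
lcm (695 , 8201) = 41005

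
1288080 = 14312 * 90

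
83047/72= 83047/72= 1153.43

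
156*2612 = 407472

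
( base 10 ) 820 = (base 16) 334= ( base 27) 13a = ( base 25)17k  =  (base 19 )253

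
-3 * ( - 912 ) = 2736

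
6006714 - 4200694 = 1806020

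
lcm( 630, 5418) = 27090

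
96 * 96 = 9216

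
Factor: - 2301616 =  - 2^4*97^1  *1483^1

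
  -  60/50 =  - 2 + 4/5 = - 1.20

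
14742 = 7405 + 7337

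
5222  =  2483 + 2739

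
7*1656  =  11592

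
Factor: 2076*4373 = 9078348 = 2^2*3^1*173^1*4373^1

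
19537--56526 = 76063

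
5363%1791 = 1781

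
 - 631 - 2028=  - 2659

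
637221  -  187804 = 449417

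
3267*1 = 3267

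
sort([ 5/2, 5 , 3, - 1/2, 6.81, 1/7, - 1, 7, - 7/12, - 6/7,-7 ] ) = [ - 7, - 1, - 6/7, - 7/12, - 1/2,1/7, 5/2, 3, 5,  6.81, 7 ] 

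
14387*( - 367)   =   - 5280029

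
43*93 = 3999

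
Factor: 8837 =8837^1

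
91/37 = 91/37 = 2.46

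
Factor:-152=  - 2^3*19^1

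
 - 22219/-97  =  229 +6/97 = 229.06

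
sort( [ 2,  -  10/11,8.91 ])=[ - 10/11, 2, 8.91 ]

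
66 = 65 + 1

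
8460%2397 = 1269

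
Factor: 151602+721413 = 873015 = 3^1 * 5^1*11^2*13^1 * 37^1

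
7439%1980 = 1499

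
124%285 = 124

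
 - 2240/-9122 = 1120/4561 = 0.25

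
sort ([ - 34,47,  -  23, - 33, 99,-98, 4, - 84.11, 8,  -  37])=[ - 98,-84.11, - 37, - 34 ,- 33, - 23, 4, 8,  47,  99] 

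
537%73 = 26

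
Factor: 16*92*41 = 60352 = 2^6*23^1*41^1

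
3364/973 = 3364/973  =  3.46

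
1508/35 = 1508/35 = 43.09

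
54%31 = 23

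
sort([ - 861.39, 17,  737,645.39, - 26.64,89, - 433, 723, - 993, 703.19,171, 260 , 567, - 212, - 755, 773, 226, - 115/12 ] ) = [  -  993,-861.39, - 755, - 433,  -  212, - 26.64 , - 115/12 , 17, 89, 171,226, 260,567, 645.39, 703.19,723,  737, 773 ]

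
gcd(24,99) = 3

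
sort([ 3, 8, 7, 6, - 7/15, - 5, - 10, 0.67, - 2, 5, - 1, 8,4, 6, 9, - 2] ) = [ - 10, - 5,-2, - 2, - 1 , - 7/15, 0.67, 3, 4, 5, 6,  6,7, 8,8, 9 ] 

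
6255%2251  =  1753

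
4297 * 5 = 21485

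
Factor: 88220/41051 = 2^2  *  5^1*11^1*401^1*41051^( - 1 ) 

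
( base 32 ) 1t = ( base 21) 2J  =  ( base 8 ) 75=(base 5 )221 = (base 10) 61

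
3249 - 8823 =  - 5574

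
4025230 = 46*87505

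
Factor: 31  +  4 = 5^1*7^1 = 35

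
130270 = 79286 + 50984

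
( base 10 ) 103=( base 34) 31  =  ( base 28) 3J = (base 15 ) 6D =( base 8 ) 147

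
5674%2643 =388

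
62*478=29636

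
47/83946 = 47/83946  =  0.00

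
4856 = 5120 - 264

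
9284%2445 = 1949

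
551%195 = 161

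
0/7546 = 0 = 0.00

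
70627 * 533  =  37644191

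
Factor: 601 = 601^1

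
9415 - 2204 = 7211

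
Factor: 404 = 2^2*101^1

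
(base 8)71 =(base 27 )23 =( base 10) 57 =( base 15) 3c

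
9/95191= 9/95191 = 0.00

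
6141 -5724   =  417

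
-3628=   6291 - 9919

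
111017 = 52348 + 58669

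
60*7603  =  456180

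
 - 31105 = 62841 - 93946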